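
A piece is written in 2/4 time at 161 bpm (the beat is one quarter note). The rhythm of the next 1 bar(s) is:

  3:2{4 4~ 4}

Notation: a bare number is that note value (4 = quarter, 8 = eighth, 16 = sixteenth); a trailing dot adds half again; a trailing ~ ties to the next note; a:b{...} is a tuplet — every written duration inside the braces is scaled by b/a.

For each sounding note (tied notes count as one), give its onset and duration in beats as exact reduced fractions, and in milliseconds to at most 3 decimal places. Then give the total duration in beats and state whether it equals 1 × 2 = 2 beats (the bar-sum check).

1) 0.0ms=0b +248.447ms=2/3b
2) 248.447ms=2/3b +496.894ms=4/3b
Σ=2b of 2 (161bpm 2/4) — PASS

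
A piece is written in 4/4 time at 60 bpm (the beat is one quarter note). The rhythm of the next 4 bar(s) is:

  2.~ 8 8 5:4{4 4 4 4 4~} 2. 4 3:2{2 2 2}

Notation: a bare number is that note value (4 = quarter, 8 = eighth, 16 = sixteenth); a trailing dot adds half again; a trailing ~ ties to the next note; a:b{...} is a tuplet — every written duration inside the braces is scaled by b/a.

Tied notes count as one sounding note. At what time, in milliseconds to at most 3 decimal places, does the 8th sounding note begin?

note 8 onset = 11b = 11000.0ms

1. 0.0ms @ 0 + 3500.0ms (7/2)
2. 3500.0ms @ 7/2 + 500.0ms (1/2)
3. 4000.0ms @ 4 + 800.0ms (4/5)
4. 4800.0ms @ 24/5 + 800.0ms (4/5)
5. 5600.0ms @ 28/5 + 800.0ms (4/5)
6. 6400.0ms @ 32/5 + 800.0ms (4/5)
7. 7200.0ms @ 36/5 + 3800.0ms (19/5)
8. 11000.0ms @ 11 + 1000.0ms (1)
9. 12000.0ms @ 12 + 1333.333ms (4/3)
10. 13333.333ms @ 40/3 + 1333.333ms (4/3)
11. 14666.667ms @ 44/3 + 1333.333ms (4/3)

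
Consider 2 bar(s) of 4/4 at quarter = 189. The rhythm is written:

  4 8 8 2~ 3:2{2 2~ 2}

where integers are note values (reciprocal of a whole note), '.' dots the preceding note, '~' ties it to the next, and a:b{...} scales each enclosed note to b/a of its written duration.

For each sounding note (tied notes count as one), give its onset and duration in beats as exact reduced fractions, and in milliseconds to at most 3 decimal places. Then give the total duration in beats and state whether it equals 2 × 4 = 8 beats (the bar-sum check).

1) 0.0ms=0b +317.46ms=1b
2) 317.46ms=1b +158.73ms=1/2b
3) 476.19ms=3/2b +158.73ms=1/2b
4) 634.921ms=2b +1058.201ms=10/3b
5) 1693.122ms=16/3b +846.561ms=8/3b
Σ=8b of 8 (189bpm 4/4) — PASS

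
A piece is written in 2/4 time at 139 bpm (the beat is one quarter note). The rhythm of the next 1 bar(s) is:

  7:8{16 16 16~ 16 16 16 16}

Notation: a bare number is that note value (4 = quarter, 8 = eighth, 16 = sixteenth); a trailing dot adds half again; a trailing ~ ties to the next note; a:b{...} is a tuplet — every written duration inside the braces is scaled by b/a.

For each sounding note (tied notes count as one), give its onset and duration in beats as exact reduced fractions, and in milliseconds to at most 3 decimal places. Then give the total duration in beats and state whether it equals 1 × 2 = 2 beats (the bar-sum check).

1) 0.0ms=0b +123.33ms=2/7b
2) 123.33ms=2/7b +123.33ms=2/7b
3) 246.66ms=4/7b +246.66ms=4/7b
4) 493.32ms=8/7b +123.33ms=2/7b
5) 616.65ms=10/7b +123.33ms=2/7b
6) 739.979ms=12/7b +123.33ms=2/7b
Σ=2b of 2 (139bpm 2/4) — PASS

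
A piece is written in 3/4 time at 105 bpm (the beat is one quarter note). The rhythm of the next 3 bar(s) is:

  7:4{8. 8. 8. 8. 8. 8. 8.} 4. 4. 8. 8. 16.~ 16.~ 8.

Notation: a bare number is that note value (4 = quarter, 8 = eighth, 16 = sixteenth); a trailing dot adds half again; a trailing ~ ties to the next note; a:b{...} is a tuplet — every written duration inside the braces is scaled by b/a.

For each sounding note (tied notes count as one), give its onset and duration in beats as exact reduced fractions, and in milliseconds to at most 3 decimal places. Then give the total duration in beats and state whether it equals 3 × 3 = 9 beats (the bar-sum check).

1) 0.0ms=0b +244.898ms=3/7b
2) 244.898ms=3/7b +244.898ms=3/7b
3) 489.796ms=6/7b +244.898ms=3/7b
4) 734.694ms=9/7b +244.898ms=3/7b
5) 979.592ms=12/7b +244.898ms=3/7b
6) 1224.49ms=15/7b +244.898ms=3/7b
7) 1469.388ms=18/7b +244.898ms=3/7b
8) 1714.286ms=3b +857.143ms=3/2b
9) 2571.429ms=9/2b +857.143ms=3/2b
10) 3428.571ms=6b +428.571ms=3/4b
11) 3857.143ms=27/4b +428.571ms=3/4b
12) 4285.714ms=15/2b +857.143ms=3/2b
Σ=9b of 9 (105bpm 3/4) — PASS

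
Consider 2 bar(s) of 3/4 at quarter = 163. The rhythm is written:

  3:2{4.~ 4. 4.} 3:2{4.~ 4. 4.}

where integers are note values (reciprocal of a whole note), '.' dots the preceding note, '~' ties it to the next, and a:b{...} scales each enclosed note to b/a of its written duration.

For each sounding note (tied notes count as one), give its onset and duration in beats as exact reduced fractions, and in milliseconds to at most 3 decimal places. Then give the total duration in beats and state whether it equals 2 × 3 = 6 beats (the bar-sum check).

1) 0.0ms=0b +736.196ms=2b
2) 736.196ms=2b +368.098ms=1b
3) 1104.294ms=3b +736.196ms=2b
4) 1840.491ms=5b +368.098ms=1b
Σ=6b of 6 (163bpm 3/4) — PASS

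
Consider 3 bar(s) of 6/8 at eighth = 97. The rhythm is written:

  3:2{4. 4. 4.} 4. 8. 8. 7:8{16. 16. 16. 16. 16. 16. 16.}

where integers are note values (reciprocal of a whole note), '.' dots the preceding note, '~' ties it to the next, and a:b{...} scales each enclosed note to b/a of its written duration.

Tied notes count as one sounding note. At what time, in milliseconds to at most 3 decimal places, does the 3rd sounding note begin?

1. 0.0ms @ 0 + 1237.113ms (2)
2. 1237.113ms @ 2 + 1237.113ms (2)
3. 2474.227ms @ 4 + 1237.113ms (2)
4. 3711.34ms @ 6 + 1855.67ms (3)
5. 5567.01ms @ 9 + 927.835ms (3/2)
6. 6494.845ms @ 21/2 + 927.835ms (3/2)
7. 7422.68ms @ 12 + 530.191ms (6/7)
8. 7952.872ms @ 90/7 + 530.191ms (6/7)
9. 8483.063ms @ 96/7 + 530.191ms (6/7)
10. 9013.255ms @ 102/7 + 530.191ms (6/7)
11. 9543.446ms @ 108/7 + 530.191ms (6/7)
12. 10073.638ms @ 114/7 + 530.191ms (6/7)
13. 10603.829ms @ 120/7 + 530.191ms (6/7)

note 3 onset = 4b = 2474.227ms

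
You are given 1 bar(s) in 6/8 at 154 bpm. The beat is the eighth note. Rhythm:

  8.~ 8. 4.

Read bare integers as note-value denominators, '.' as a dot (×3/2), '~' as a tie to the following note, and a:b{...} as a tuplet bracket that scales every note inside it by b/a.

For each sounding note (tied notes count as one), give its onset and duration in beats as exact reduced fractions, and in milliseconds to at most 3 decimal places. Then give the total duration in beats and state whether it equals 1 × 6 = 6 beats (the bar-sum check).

1) 0.0ms=0b +1168.831ms=3b
2) 1168.831ms=3b +1168.831ms=3b
Σ=6b of 6 (154bpm 6/8) — PASS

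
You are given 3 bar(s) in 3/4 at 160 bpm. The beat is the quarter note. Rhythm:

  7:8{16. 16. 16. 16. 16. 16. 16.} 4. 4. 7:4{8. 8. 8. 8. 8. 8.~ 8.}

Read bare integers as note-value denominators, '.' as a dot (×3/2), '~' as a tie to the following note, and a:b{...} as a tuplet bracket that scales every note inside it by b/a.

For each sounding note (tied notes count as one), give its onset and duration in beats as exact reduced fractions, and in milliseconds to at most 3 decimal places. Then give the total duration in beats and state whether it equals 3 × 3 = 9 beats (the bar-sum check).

1) 0.0ms=0b +160.714ms=3/7b
2) 160.714ms=3/7b +160.714ms=3/7b
3) 321.429ms=6/7b +160.714ms=3/7b
4) 482.143ms=9/7b +160.714ms=3/7b
5) 642.857ms=12/7b +160.714ms=3/7b
6) 803.571ms=15/7b +160.714ms=3/7b
7) 964.286ms=18/7b +160.714ms=3/7b
8) 1125.0ms=3b +562.5ms=3/2b
9) 1687.5ms=9/2b +562.5ms=3/2b
10) 2250.0ms=6b +160.714ms=3/7b
11) 2410.714ms=45/7b +160.714ms=3/7b
12) 2571.429ms=48/7b +160.714ms=3/7b
13) 2732.143ms=51/7b +160.714ms=3/7b
14) 2892.857ms=54/7b +160.714ms=3/7b
15) 3053.571ms=57/7b +321.429ms=6/7b
Σ=9b of 9 (160bpm 3/4) — PASS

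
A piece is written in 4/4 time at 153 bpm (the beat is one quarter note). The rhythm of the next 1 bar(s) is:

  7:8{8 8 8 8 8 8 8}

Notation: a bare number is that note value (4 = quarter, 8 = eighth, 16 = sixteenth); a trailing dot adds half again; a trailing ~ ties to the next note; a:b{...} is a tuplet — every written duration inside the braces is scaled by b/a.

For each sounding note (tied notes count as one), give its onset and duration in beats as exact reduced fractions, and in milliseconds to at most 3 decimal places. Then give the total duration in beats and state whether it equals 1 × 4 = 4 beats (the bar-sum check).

1) 0.0ms=0b +224.09ms=4/7b
2) 224.09ms=4/7b +224.09ms=4/7b
3) 448.179ms=8/7b +224.09ms=4/7b
4) 672.269ms=12/7b +224.09ms=4/7b
5) 896.359ms=16/7b +224.09ms=4/7b
6) 1120.448ms=20/7b +224.09ms=4/7b
7) 1344.538ms=24/7b +224.09ms=4/7b
Σ=4b of 4 (153bpm 4/4) — PASS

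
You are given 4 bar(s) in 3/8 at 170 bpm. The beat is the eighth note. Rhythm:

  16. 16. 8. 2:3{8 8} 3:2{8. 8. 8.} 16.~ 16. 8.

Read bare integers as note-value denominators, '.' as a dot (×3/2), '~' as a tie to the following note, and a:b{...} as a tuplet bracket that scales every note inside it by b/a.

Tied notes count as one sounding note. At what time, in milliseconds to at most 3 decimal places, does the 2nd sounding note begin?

1. 0.0ms @ 0 + 264.706ms (3/4)
2. 264.706ms @ 3/4 + 264.706ms (3/4)
3. 529.412ms @ 3/2 + 529.412ms (3/2)
4. 1058.824ms @ 3 + 529.412ms (3/2)
5. 1588.235ms @ 9/2 + 529.412ms (3/2)
6. 2117.647ms @ 6 + 352.941ms (1)
7. 2470.588ms @ 7 + 352.941ms (1)
8. 2823.529ms @ 8 + 352.941ms (1)
9. 3176.471ms @ 9 + 529.412ms (3/2)
10. 3705.882ms @ 21/2 + 529.412ms (3/2)

note 2 onset = 3/4b = 264.706ms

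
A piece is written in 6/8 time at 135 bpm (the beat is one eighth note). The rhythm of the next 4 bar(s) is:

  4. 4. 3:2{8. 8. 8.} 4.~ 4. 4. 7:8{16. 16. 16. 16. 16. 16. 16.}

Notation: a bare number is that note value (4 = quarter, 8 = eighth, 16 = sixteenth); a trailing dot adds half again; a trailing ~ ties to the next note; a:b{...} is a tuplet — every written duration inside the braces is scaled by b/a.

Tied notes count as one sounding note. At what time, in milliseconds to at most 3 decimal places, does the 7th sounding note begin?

1. 0.0ms @ 0 + 1333.333ms (3)
2. 1333.333ms @ 3 + 1333.333ms (3)
3. 2666.667ms @ 6 + 444.444ms (1)
4. 3111.111ms @ 7 + 444.444ms (1)
5. 3555.556ms @ 8 + 444.444ms (1)
6. 4000.0ms @ 9 + 2666.667ms (6)
7. 6666.667ms @ 15 + 1333.333ms (3)
8. 8000.0ms @ 18 + 380.952ms (6/7)
9. 8380.952ms @ 132/7 + 380.952ms (6/7)
10. 8761.905ms @ 138/7 + 380.952ms (6/7)
11. 9142.857ms @ 144/7 + 380.952ms (6/7)
12. 9523.81ms @ 150/7 + 380.952ms (6/7)
13. 9904.762ms @ 156/7 + 380.952ms (6/7)
14. 10285.714ms @ 162/7 + 380.952ms (6/7)

note 7 onset = 15b = 6666.667ms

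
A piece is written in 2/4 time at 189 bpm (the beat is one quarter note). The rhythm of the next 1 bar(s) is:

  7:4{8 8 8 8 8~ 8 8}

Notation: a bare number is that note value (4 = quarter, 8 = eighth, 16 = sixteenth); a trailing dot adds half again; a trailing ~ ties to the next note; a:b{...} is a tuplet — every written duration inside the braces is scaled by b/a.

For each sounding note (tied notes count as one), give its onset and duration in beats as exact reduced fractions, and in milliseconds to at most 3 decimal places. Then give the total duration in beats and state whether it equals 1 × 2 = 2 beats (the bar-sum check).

1) 0.0ms=0b +90.703ms=2/7b
2) 90.703ms=2/7b +90.703ms=2/7b
3) 181.406ms=4/7b +90.703ms=2/7b
4) 272.109ms=6/7b +90.703ms=2/7b
5) 362.812ms=8/7b +181.406ms=4/7b
6) 544.218ms=12/7b +90.703ms=2/7b
Σ=2b of 2 (189bpm 2/4) — PASS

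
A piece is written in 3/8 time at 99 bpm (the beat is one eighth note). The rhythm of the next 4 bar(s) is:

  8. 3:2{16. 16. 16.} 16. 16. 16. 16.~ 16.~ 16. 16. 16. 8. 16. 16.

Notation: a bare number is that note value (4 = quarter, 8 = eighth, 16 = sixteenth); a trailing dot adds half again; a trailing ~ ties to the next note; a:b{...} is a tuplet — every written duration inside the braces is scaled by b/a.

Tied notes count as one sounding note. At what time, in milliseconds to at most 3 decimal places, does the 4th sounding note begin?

1. 0.0ms @ 0 + 909.091ms (3/2)
2. 909.091ms @ 3/2 + 303.03ms (1/2)
3. 1212.121ms @ 2 + 303.03ms (1/2)
4. 1515.152ms @ 5/2 + 303.03ms (1/2)
5. 1818.182ms @ 3 + 454.545ms (3/4)
6. 2272.727ms @ 15/4 + 454.545ms (3/4)
7. 2727.273ms @ 9/2 + 454.545ms (3/4)
8. 3181.818ms @ 21/4 + 1363.636ms (9/4)
9. 4545.455ms @ 15/2 + 454.545ms (3/4)
10. 5000.0ms @ 33/4 + 454.545ms (3/4)
11. 5454.545ms @ 9 + 909.091ms (3/2)
12. 6363.636ms @ 21/2 + 454.545ms (3/4)
13. 6818.182ms @ 45/4 + 454.545ms (3/4)

note 4 onset = 5/2b = 1515.152ms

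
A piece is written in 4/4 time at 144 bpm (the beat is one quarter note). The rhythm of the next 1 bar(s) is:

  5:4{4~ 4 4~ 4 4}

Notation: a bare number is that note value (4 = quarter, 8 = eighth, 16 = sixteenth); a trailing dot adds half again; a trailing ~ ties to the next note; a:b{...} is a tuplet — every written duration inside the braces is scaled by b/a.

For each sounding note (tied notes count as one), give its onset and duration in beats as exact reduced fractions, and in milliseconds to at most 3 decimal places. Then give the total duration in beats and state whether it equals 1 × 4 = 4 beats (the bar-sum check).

1) 0.0ms=0b +666.667ms=8/5b
2) 666.667ms=8/5b +666.667ms=8/5b
3) 1333.333ms=16/5b +333.333ms=4/5b
Σ=4b of 4 (144bpm 4/4) — PASS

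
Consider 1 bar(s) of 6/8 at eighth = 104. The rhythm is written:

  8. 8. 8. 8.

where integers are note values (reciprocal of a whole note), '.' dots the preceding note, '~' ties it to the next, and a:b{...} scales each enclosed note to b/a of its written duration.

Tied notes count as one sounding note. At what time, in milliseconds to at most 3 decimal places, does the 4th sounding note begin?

1. 0.0ms @ 0 + 865.385ms (3/2)
2. 865.385ms @ 3/2 + 865.385ms (3/2)
3. 1730.769ms @ 3 + 865.385ms (3/2)
4. 2596.154ms @ 9/2 + 865.385ms (3/2)

note 4 onset = 9/2b = 2596.154ms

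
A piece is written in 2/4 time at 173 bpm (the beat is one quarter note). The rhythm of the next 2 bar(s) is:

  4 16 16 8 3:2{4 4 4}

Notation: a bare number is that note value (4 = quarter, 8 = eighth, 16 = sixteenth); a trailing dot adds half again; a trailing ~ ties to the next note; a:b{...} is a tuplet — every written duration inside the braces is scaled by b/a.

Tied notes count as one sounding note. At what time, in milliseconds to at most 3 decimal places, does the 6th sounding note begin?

1. 0.0ms @ 0 + 346.821ms (1)
2. 346.821ms @ 1 + 86.705ms (1/4)
3. 433.526ms @ 5/4 + 86.705ms (1/4)
4. 520.231ms @ 3/2 + 173.41ms (1/2)
5. 693.642ms @ 2 + 231.214ms (2/3)
6. 924.855ms @ 8/3 + 231.214ms (2/3)
7. 1156.069ms @ 10/3 + 231.214ms (2/3)

note 6 onset = 8/3b = 924.855ms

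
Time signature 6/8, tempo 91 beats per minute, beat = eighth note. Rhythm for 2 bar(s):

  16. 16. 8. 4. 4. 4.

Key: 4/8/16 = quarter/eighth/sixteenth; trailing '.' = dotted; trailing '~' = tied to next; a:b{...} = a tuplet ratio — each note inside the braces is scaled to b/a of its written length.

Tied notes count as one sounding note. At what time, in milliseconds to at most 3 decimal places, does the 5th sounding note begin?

note 5 onset = 6b = 3956.044ms

1. 0.0ms @ 0 + 494.505ms (3/4)
2. 494.505ms @ 3/4 + 494.505ms (3/4)
3. 989.011ms @ 3/2 + 989.011ms (3/2)
4. 1978.022ms @ 3 + 1978.022ms (3)
5. 3956.044ms @ 6 + 1978.022ms (3)
6. 5934.066ms @ 9 + 1978.022ms (3)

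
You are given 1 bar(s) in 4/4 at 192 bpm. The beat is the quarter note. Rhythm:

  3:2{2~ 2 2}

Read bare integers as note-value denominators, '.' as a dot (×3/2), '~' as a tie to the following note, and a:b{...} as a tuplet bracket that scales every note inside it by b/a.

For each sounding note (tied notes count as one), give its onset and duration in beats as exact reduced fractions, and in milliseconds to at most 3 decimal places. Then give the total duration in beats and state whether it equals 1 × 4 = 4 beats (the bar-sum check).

1) 0.0ms=0b +833.333ms=8/3b
2) 833.333ms=8/3b +416.667ms=4/3b
Σ=4b of 4 (192bpm 4/4) — PASS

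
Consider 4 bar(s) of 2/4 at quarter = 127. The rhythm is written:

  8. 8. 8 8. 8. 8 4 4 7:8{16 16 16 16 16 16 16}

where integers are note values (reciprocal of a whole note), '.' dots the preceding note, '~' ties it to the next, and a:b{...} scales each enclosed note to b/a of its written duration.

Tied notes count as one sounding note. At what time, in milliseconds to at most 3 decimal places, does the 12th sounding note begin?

note 12 onset = 48/7b = 3239.595ms

1. 0.0ms @ 0 + 354.331ms (3/4)
2. 354.331ms @ 3/4 + 354.331ms (3/4)
3. 708.661ms @ 3/2 + 236.22ms (1/2)
4. 944.882ms @ 2 + 354.331ms (3/4)
5. 1299.213ms @ 11/4 + 354.331ms (3/4)
6. 1653.543ms @ 7/2 + 236.22ms (1/2)
7. 1889.764ms @ 4 + 472.441ms (1)
8. 2362.205ms @ 5 + 472.441ms (1)
9. 2834.646ms @ 6 + 134.983ms (2/7)
10. 2969.629ms @ 44/7 + 134.983ms (2/7)
11. 3104.612ms @ 46/7 + 134.983ms (2/7)
12. 3239.595ms @ 48/7 + 134.983ms (2/7)
13. 3374.578ms @ 50/7 + 134.983ms (2/7)
14. 3509.561ms @ 52/7 + 134.983ms (2/7)
15. 3644.544ms @ 54/7 + 134.983ms (2/7)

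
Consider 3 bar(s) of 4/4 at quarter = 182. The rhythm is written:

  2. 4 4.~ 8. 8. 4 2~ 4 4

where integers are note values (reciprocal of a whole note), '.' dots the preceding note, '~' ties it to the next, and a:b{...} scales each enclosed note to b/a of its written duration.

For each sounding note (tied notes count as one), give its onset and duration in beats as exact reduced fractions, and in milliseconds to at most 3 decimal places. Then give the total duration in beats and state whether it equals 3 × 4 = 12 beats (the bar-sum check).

1) 0.0ms=0b +989.011ms=3b
2) 989.011ms=3b +329.67ms=1b
3) 1318.681ms=4b +741.758ms=9/4b
4) 2060.44ms=25/4b +247.253ms=3/4b
5) 2307.692ms=7b +329.67ms=1b
6) 2637.363ms=8b +989.011ms=3b
7) 3626.374ms=11b +329.67ms=1b
Σ=12b of 12 (182bpm 4/4) — PASS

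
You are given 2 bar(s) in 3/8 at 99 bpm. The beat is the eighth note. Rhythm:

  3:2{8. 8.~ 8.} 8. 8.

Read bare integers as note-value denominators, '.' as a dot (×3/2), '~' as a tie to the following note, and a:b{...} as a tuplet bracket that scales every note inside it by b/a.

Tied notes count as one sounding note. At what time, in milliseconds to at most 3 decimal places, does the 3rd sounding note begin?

1. 0.0ms @ 0 + 606.061ms (1)
2. 606.061ms @ 1 + 1212.121ms (2)
3. 1818.182ms @ 3 + 909.091ms (3/2)
4. 2727.273ms @ 9/2 + 909.091ms (3/2)

note 3 onset = 3b = 1818.182ms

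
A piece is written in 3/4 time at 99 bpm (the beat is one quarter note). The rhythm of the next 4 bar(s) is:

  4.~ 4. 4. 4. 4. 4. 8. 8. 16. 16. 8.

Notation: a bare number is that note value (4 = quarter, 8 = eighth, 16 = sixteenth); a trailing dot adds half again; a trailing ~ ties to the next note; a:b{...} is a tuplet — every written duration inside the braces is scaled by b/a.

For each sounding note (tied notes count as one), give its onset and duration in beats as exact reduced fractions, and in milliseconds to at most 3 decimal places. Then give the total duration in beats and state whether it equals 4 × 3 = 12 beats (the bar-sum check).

1) 0.0ms=0b +1818.182ms=3b
2) 1818.182ms=3b +909.091ms=3/2b
3) 2727.273ms=9/2b +909.091ms=3/2b
4) 3636.364ms=6b +909.091ms=3/2b
5) 4545.455ms=15/2b +909.091ms=3/2b
6) 5454.545ms=9b +454.545ms=3/4b
7) 5909.091ms=39/4b +454.545ms=3/4b
8) 6363.636ms=21/2b +227.273ms=3/8b
9) 6590.909ms=87/8b +227.273ms=3/8b
10) 6818.182ms=45/4b +454.545ms=3/4b
Σ=12b of 12 (99bpm 3/4) — PASS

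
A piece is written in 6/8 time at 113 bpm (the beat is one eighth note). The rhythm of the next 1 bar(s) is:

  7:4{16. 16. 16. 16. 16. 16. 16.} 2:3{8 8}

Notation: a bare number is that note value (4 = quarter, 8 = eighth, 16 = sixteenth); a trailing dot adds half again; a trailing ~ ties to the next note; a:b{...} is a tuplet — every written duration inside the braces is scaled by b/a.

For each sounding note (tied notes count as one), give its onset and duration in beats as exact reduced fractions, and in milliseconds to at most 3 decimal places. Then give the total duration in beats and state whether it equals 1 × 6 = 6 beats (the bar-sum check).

1) 0.0ms=0b +227.56ms=3/7b
2) 227.56ms=3/7b +227.56ms=3/7b
3) 455.12ms=6/7b +227.56ms=3/7b
4) 682.68ms=9/7b +227.56ms=3/7b
5) 910.24ms=12/7b +227.56ms=3/7b
6) 1137.8ms=15/7b +227.56ms=3/7b
7) 1365.36ms=18/7b +227.56ms=3/7b
8) 1592.92ms=3b +796.46ms=3/2b
9) 2389.381ms=9/2b +796.46ms=3/2b
Σ=6b of 6 (113bpm 6/8) — PASS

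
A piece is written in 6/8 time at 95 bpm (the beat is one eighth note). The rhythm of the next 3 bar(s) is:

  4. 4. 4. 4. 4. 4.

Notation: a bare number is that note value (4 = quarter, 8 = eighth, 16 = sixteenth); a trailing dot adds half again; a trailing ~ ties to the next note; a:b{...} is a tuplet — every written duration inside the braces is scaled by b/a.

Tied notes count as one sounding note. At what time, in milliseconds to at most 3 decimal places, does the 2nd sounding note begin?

note 2 onset = 3b = 1894.737ms

1. 0.0ms @ 0 + 1894.737ms (3)
2. 1894.737ms @ 3 + 1894.737ms (3)
3. 3789.474ms @ 6 + 1894.737ms (3)
4. 5684.211ms @ 9 + 1894.737ms (3)
5. 7578.947ms @ 12 + 1894.737ms (3)
6. 9473.684ms @ 15 + 1894.737ms (3)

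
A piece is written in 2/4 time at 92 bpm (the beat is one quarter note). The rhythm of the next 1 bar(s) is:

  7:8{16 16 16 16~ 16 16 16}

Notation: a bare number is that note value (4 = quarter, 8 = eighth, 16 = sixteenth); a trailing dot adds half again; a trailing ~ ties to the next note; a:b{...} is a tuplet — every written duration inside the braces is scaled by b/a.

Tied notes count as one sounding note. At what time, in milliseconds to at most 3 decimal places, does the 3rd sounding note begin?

note 3 onset = 4/7b = 372.671ms

1. 0.0ms @ 0 + 186.335ms (2/7)
2. 186.335ms @ 2/7 + 186.335ms (2/7)
3. 372.671ms @ 4/7 + 186.335ms (2/7)
4. 559.006ms @ 6/7 + 372.671ms (4/7)
5. 931.677ms @ 10/7 + 186.335ms (2/7)
6. 1118.012ms @ 12/7 + 186.335ms (2/7)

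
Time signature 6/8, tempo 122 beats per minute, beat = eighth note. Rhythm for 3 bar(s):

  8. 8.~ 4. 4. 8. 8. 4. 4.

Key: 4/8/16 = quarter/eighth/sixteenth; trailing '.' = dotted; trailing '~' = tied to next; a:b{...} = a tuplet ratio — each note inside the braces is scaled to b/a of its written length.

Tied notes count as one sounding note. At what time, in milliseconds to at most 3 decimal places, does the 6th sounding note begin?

note 6 onset = 12b = 5901.639ms

1. 0.0ms @ 0 + 737.705ms (3/2)
2. 737.705ms @ 3/2 + 2213.115ms (9/2)
3. 2950.82ms @ 6 + 1475.41ms (3)
4. 4426.23ms @ 9 + 737.705ms (3/2)
5. 5163.934ms @ 21/2 + 737.705ms (3/2)
6. 5901.639ms @ 12 + 1475.41ms (3)
7. 7377.049ms @ 15 + 1475.41ms (3)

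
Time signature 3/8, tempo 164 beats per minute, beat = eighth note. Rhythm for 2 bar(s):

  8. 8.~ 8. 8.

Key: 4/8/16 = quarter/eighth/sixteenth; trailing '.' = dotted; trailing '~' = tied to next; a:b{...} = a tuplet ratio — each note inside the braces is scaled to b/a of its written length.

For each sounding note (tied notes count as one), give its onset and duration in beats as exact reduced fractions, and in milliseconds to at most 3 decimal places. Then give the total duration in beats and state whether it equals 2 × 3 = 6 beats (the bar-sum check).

1) 0.0ms=0b +548.78ms=3/2b
2) 548.78ms=3/2b +1097.561ms=3b
3) 1646.341ms=9/2b +548.78ms=3/2b
Σ=6b of 6 (164bpm 3/8) — PASS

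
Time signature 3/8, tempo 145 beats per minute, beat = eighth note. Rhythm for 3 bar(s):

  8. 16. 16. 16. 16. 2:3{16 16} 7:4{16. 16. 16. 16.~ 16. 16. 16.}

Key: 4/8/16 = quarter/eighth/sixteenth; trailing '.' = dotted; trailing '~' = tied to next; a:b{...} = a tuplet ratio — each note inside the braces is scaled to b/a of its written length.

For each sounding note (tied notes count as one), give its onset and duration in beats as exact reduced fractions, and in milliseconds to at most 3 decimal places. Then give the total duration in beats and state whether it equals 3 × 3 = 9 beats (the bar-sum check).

1) 0.0ms=0b +620.69ms=3/2b
2) 620.69ms=3/2b +310.345ms=3/4b
3) 931.034ms=9/4b +310.345ms=3/4b
4) 1241.379ms=3b +310.345ms=3/4b
5) 1551.724ms=15/4b +310.345ms=3/4b
6) 1862.069ms=9/2b +310.345ms=3/4b
7) 2172.414ms=21/4b +310.345ms=3/4b
8) 2482.759ms=6b +177.34ms=3/7b
9) 2660.099ms=45/7b +177.34ms=3/7b
10) 2837.438ms=48/7b +177.34ms=3/7b
11) 3014.778ms=51/7b +354.68ms=6/7b
12) 3369.458ms=57/7b +177.34ms=3/7b
13) 3546.798ms=60/7b +177.34ms=3/7b
Σ=9b of 9 (145bpm 3/8) — PASS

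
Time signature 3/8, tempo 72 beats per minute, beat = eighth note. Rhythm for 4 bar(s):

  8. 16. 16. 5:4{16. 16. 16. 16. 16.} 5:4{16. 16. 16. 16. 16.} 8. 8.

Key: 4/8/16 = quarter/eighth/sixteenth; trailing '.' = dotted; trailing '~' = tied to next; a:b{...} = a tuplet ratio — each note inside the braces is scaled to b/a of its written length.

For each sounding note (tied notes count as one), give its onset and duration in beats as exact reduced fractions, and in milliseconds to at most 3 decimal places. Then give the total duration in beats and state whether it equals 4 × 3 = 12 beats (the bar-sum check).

1) 0.0ms=0b +1250.0ms=3/2b
2) 1250.0ms=3/2b +625.0ms=3/4b
3) 1875.0ms=9/4b +625.0ms=3/4b
4) 2500.0ms=3b +500.0ms=3/5b
5) 3000.0ms=18/5b +500.0ms=3/5b
6) 3500.0ms=21/5b +500.0ms=3/5b
7) 4000.0ms=24/5b +500.0ms=3/5b
8) 4500.0ms=27/5b +500.0ms=3/5b
9) 5000.0ms=6b +500.0ms=3/5b
10) 5500.0ms=33/5b +500.0ms=3/5b
11) 6000.0ms=36/5b +500.0ms=3/5b
12) 6500.0ms=39/5b +500.0ms=3/5b
13) 7000.0ms=42/5b +500.0ms=3/5b
14) 7500.0ms=9b +1250.0ms=3/2b
15) 8750.0ms=21/2b +1250.0ms=3/2b
Σ=12b of 12 (72bpm 3/8) — PASS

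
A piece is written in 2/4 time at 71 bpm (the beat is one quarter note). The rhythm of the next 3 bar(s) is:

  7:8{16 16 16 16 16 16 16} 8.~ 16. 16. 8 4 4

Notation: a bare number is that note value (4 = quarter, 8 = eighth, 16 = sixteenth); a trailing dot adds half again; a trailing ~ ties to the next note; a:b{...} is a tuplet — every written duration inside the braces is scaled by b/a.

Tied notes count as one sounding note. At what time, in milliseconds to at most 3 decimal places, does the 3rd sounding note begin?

note 3 onset = 4/7b = 482.897ms

1. 0.0ms @ 0 + 241.449ms (2/7)
2. 241.449ms @ 2/7 + 241.449ms (2/7)
3. 482.897ms @ 4/7 + 241.449ms (2/7)
4. 724.346ms @ 6/7 + 241.449ms (2/7)
5. 965.795ms @ 8/7 + 241.449ms (2/7)
6. 1207.243ms @ 10/7 + 241.449ms (2/7)
7. 1448.692ms @ 12/7 + 241.449ms (2/7)
8. 1690.141ms @ 2 + 950.704ms (9/8)
9. 2640.845ms @ 25/8 + 316.901ms (3/8)
10. 2957.746ms @ 7/2 + 422.535ms (1/2)
11. 3380.282ms @ 4 + 845.07ms (1)
12. 4225.352ms @ 5 + 845.07ms (1)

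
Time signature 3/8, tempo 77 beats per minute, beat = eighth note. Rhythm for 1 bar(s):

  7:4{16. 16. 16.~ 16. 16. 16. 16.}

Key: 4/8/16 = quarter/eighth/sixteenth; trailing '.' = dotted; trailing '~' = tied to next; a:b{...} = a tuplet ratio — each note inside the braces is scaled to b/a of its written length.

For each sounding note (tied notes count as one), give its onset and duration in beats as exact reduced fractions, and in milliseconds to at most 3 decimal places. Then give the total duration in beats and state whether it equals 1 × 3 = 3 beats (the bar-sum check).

1) 0.0ms=0b +333.952ms=3/7b
2) 333.952ms=3/7b +333.952ms=3/7b
3) 667.904ms=6/7b +667.904ms=6/7b
4) 1335.807ms=12/7b +333.952ms=3/7b
5) 1669.759ms=15/7b +333.952ms=3/7b
6) 2003.711ms=18/7b +333.952ms=3/7b
Σ=3b of 3 (77bpm 3/8) — PASS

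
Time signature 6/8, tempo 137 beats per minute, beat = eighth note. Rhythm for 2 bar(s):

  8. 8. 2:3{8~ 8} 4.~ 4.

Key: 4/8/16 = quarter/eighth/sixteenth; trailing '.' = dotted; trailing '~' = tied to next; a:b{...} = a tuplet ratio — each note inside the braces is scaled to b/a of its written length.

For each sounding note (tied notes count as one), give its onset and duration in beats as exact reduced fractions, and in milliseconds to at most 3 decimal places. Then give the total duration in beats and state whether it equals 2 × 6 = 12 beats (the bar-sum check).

1) 0.0ms=0b +656.934ms=3/2b
2) 656.934ms=3/2b +656.934ms=3/2b
3) 1313.869ms=3b +1313.869ms=3b
4) 2627.737ms=6b +2627.737ms=6b
Σ=12b of 12 (137bpm 6/8) — PASS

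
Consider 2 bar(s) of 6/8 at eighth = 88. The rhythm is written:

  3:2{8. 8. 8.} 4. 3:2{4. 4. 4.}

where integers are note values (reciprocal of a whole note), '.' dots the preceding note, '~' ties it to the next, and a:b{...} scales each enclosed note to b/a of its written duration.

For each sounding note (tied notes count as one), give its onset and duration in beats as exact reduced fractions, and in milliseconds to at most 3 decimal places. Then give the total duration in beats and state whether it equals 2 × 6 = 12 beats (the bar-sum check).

1) 0.0ms=0b +681.818ms=1b
2) 681.818ms=1b +681.818ms=1b
3) 1363.636ms=2b +681.818ms=1b
4) 2045.455ms=3b +2045.455ms=3b
5) 4090.909ms=6b +1363.636ms=2b
6) 5454.545ms=8b +1363.636ms=2b
7) 6818.182ms=10b +1363.636ms=2b
Σ=12b of 12 (88bpm 6/8) — PASS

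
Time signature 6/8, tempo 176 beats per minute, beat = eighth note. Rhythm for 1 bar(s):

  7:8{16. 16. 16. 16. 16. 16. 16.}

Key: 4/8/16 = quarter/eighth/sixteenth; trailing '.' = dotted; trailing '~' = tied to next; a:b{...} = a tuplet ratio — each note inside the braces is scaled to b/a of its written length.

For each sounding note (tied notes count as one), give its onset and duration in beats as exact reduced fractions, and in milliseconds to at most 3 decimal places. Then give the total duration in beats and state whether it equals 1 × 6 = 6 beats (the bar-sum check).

1) 0.0ms=0b +292.208ms=6/7b
2) 292.208ms=6/7b +292.208ms=6/7b
3) 584.416ms=12/7b +292.208ms=6/7b
4) 876.623ms=18/7b +292.208ms=6/7b
5) 1168.831ms=24/7b +292.208ms=6/7b
6) 1461.039ms=30/7b +292.208ms=6/7b
7) 1753.247ms=36/7b +292.208ms=6/7b
Σ=6b of 6 (176bpm 6/8) — PASS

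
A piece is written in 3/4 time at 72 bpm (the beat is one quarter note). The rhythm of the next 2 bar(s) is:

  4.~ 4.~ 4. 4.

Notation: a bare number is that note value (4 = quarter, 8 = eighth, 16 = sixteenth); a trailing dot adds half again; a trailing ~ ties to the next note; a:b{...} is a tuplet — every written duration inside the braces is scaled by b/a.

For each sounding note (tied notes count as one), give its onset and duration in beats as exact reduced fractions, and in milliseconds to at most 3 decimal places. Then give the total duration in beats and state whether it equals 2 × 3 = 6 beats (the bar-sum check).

1) 0.0ms=0b +3750.0ms=9/2b
2) 3750.0ms=9/2b +1250.0ms=3/2b
Σ=6b of 6 (72bpm 3/4) — PASS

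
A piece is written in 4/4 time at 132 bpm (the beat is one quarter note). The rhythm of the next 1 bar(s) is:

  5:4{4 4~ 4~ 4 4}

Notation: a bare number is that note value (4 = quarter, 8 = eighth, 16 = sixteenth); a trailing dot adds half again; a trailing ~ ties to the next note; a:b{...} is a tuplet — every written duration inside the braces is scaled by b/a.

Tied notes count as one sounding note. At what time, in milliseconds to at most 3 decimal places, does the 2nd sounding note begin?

note 2 onset = 4/5b = 363.636ms

1. 0.0ms @ 0 + 363.636ms (4/5)
2. 363.636ms @ 4/5 + 1090.909ms (12/5)
3. 1454.545ms @ 16/5 + 363.636ms (4/5)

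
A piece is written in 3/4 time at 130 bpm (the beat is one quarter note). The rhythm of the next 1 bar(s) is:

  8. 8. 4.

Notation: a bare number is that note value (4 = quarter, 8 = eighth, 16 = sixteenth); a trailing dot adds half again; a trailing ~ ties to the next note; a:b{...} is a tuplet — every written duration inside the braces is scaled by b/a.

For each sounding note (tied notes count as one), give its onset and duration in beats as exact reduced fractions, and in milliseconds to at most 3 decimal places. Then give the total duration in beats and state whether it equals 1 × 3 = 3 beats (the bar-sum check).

1) 0.0ms=0b +346.154ms=3/4b
2) 346.154ms=3/4b +346.154ms=3/4b
3) 692.308ms=3/2b +692.308ms=3/2b
Σ=3b of 3 (130bpm 3/4) — PASS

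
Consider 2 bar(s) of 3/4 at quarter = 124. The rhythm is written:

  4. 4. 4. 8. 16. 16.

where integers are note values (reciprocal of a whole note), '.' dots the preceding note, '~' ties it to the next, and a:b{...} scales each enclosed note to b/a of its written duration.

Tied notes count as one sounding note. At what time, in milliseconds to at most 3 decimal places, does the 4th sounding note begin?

note 4 onset = 9/2b = 2177.419ms

1. 0.0ms @ 0 + 725.806ms (3/2)
2. 725.806ms @ 3/2 + 725.806ms (3/2)
3. 1451.613ms @ 3 + 725.806ms (3/2)
4. 2177.419ms @ 9/2 + 362.903ms (3/4)
5. 2540.323ms @ 21/4 + 181.452ms (3/8)
6. 2721.774ms @ 45/8 + 181.452ms (3/8)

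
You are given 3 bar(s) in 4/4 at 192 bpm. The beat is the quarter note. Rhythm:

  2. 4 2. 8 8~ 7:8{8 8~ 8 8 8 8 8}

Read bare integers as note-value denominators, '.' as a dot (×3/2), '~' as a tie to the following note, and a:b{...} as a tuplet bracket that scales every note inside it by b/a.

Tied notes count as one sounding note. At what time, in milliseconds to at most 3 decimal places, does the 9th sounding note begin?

note 9 onset = 76/7b = 3392.857ms

1. 0.0ms @ 0 + 937.5ms (3)
2. 937.5ms @ 3 + 312.5ms (1)
3. 1250.0ms @ 4 + 937.5ms (3)
4. 2187.5ms @ 7 + 156.25ms (1/2)
5. 2343.75ms @ 15/2 + 334.821ms (15/14)
6. 2678.571ms @ 60/7 + 357.143ms (8/7)
7. 3035.714ms @ 68/7 + 178.571ms (4/7)
8. 3214.286ms @ 72/7 + 178.571ms (4/7)
9. 3392.857ms @ 76/7 + 178.571ms (4/7)
10. 3571.429ms @ 80/7 + 178.571ms (4/7)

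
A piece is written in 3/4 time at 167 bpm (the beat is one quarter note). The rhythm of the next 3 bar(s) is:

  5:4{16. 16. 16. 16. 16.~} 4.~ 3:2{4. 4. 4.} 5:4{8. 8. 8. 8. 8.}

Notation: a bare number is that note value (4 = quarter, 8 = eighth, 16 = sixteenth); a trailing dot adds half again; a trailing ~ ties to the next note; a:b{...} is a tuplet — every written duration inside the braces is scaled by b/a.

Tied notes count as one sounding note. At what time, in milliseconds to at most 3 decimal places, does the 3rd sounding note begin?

1. 0.0ms @ 0 + 107.784ms (3/10)
2. 107.784ms @ 3/10 + 107.784ms (3/10)
3. 215.569ms @ 3/5 + 107.784ms (3/10)
4. 323.353ms @ 9/10 + 107.784ms (3/10)
5. 431.138ms @ 6/5 + 1005.988ms (14/5)
6. 1437.126ms @ 4 + 359.281ms (1)
7. 1796.407ms @ 5 + 359.281ms (1)
8. 2155.689ms @ 6 + 215.569ms (3/5)
9. 2371.257ms @ 33/5 + 215.569ms (3/5)
10. 2586.826ms @ 36/5 + 215.569ms (3/5)
11. 2802.395ms @ 39/5 + 215.569ms (3/5)
12. 3017.964ms @ 42/5 + 215.569ms (3/5)

note 3 onset = 3/5b = 215.569ms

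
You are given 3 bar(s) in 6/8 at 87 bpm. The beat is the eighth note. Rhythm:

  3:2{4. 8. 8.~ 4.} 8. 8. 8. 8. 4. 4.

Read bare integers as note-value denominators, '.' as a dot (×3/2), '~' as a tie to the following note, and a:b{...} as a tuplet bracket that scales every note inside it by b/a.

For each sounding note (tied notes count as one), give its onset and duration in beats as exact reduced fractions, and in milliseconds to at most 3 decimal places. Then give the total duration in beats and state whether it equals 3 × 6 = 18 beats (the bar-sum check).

1) 0.0ms=0b +1379.31ms=2b
2) 1379.31ms=2b +689.655ms=1b
3) 2068.966ms=3b +2068.966ms=3b
4) 4137.931ms=6b +1034.483ms=3/2b
5) 5172.414ms=15/2b +1034.483ms=3/2b
6) 6206.897ms=9b +1034.483ms=3/2b
7) 7241.379ms=21/2b +1034.483ms=3/2b
8) 8275.862ms=12b +2068.966ms=3b
9) 10344.828ms=15b +2068.966ms=3b
Σ=18b of 18 (87bpm 6/8) — PASS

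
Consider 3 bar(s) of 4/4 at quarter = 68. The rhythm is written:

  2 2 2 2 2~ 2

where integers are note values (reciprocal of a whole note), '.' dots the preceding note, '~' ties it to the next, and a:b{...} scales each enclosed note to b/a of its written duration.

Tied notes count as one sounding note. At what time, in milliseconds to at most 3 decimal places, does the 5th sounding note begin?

1. 0.0ms @ 0 + 1764.706ms (2)
2. 1764.706ms @ 2 + 1764.706ms (2)
3. 3529.412ms @ 4 + 1764.706ms (2)
4. 5294.118ms @ 6 + 1764.706ms (2)
5. 7058.824ms @ 8 + 3529.412ms (4)

note 5 onset = 8b = 7058.824ms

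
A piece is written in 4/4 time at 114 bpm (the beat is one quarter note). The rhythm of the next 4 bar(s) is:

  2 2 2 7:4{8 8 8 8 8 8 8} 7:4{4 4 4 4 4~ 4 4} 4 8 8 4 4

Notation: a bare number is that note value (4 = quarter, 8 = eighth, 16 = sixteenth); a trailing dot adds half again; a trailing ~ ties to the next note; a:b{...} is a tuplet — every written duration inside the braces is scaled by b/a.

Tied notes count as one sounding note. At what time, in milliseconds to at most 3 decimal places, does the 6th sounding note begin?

1. 0.0ms @ 0 + 1052.632ms (2)
2. 1052.632ms @ 2 + 1052.632ms (2)
3. 2105.263ms @ 4 + 1052.632ms (2)
4. 3157.895ms @ 6 + 150.376ms (2/7)
5. 3308.271ms @ 44/7 + 150.376ms (2/7)
6. 3458.647ms @ 46/7 + 150.376ms (2/7)
7. 3609.023ms @ 48/7 + 150.376ms (2/7)
8. 3759.398ms @ 50/7 + 150.376ms (2/7)
9. 3909.774ms @ 52/7 + 150.376ms (2/7)
10. 4060.15ms @ 54/7 + 150.376ms (2/7)
11. 4210.526ms @ 8 + 300.752ms (4/7)
12. 4511.278ms @ 60/7 + 300.752ms (4/7)
13. 4812.03ms @ 64/7 + 300.752ms (4/7)
14. 5112.782ms @ 68/7 + 300.752ms (4/7)
15. 5413.534ms @ 72/7 + 601.504ms (8/7)
16. 6015.038ms @ 80/7 + 300.752ms (4/7)
17. 6315.789ms @ 12 + 526.316ms (1)
18. 6842.105ms @ 13 + 263.158ms (1/2)
19. 7105.263ms @ 27/2 + 263.158ms (1/2)
20. 7368.421ms @ 14 + 526.316ms (1)
21. 7894.737ms @ 15 + 526.316ms (1)

note 6 onset = 46/7b = 3458.647ms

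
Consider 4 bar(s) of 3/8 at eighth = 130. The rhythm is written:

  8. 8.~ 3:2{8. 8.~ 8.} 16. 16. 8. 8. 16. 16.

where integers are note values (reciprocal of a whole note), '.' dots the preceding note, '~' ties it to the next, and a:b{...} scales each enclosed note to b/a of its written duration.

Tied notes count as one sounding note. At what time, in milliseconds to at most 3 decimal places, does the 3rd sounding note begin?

1. 0.0ms @ 0 + 692.308ms (3/2)
2. 692.308ms @ 3/2 + 1153.846ms (5/2)
3. 1846.154ms @ 4 + 923.077ms (2)
4. 2769.231ms @ 6 + 346.154ms (3/4)
5. 3115.385ms @ 27/4 + 346.154ms (3/4)
6. 3461.538ms @ 15/2 + 692.308ms (3/2)
7. 4153.846ms @ 9 + 692.308ms (3/2)
8. 4846.154ms @ 21/2 + 346.154ms (3/4)
9. 5192.308ms @ 45/4 + 346.154ms (3/4)

note 3 onset = 4b = 1846.154ms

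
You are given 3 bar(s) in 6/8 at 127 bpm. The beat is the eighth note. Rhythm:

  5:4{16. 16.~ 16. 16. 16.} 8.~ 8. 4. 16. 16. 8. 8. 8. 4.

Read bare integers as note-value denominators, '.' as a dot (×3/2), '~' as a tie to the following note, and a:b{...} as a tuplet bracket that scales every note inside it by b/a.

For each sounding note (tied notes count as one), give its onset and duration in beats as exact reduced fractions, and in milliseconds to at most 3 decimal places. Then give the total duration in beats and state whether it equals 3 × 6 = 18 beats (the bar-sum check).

1) 0.0ms=0b +283.465ms=3/5b
2) 283.465ms=3/5b +566.929ms=6/5b
3) 850.394ms=9/5b +283.465ms=3/5b
4) 1133.858ms=12/5b +283.465ms=3/5b
5) 1417.323ms=3b +1417.323ms=3b
6) 2834.646ms=6b +1417.323ms=3b
7) 4251.969ms=9b +354.331ms=3/4b
8) 4606.299ms=39/4b +354.331ms=3/4b
9) 4960.63ms=21/2b +708.661ms=3/2b
10) 5669.291ms=12b +708.661ms=3/2b
11) 6377.953ms=27/2b +708.661ms=3/2b
12) 7086.614ms=15b +1417.323ms=3b
Σ=18b of 18 (127bpm 6/8) — PASS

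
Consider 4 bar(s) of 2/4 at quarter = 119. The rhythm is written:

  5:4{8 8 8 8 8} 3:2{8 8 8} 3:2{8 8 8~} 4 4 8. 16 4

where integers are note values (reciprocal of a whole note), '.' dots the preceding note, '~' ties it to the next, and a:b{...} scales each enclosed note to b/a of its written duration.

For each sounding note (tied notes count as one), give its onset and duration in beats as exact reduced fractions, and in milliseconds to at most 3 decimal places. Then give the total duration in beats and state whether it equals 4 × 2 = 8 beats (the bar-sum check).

1) 0.0ms=0b +201.681ms=2/5b
2) 201.681ms=2/5b +201.681ms=2/5b
3) 403.361ms=4/5b +201.681ms=2/5b
4) 605.042ms=6/5b +201.681ms=2/5b
5) 806.723ms=8/5b +201.681ms=2/5b
6) 1008.403ms=2b +168.067ms=1/3b
7) 1176.471ms=7/3b +168.067ms=1/3b
8) 1344.538ms=8/3b +168.067ms=1/3b
9) 1512.605ms=3b +168.067ms=1/3b
10) 1680.672ms=10/3b +168.067ms=1/3b
11) 1848.739ms=11/3b +672.269ms=4/3b
12) 2521.008ms=5b +504.202ms=1b
13) 3025.21ms=6b +378.151ms=3/4b
14) 3403.361ms=27/4b +126.05ms=1/4b
15) 3529.412ms=7b +504.202ms=1b
Σ=8b of 8 (119bpm 2/4) — PASS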